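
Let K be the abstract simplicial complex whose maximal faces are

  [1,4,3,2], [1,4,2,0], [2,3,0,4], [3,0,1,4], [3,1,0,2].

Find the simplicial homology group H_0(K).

We work with the vertex ordering 0 < 1 < 2 < 3 < 4. The simplices of K, each written with vertices in increasing order, are:

  0-simplices (5): [0], [1], [2], [3], [4]
  1-simplices (10): [0,1], [0,2], [0,3], [0,4], [1,2], [1,3], [1,4], [2,3], [2,4], [3,4]
  2-simplices (10): [0,1,2], [0,1,3], [0,1,4], [0,2,3], [0,2,4], [0,3,4], [1,2,3], [1,2,4], [1,3,4], [2,3,4]
  3-simplices (5): [0,1,2,3], [0,1,2,4], [0,1,3,4], [0,2,3,4], [1,2,3,4]

giving chain groups C_0 ≅ Z^5, C_1 ≅ Z^10, C_2 ≅ Z^10, C_3 ≅ Z^5.

The boundary map ∂_1: C_1 → C_0 sends each edge [p,q] (with p < q) to q − p. For instance
  ∂[1,2] = [2] − [1].
This gives a 5×10 integer matrix of rank 4; reducing to Smith normal form yields diagonal entries (1,1,1,1).

The boundary map ∂_2: C_2 → C_1 sends each 2-simplex [p,q,r] to [q,r] − [p,r] + [p,q]. For instance
  ∂[0,1,3] = [1,3] − [0,3] + [0,1],
  ∂[1,3,4] = [3,4] − [1,4] + [1,3].
The resulting 10×10 matrix has rank 6, and its Smith normal form has invariant factors (1,1,1,1,1,1).

∂_3: C_3 → C_2 sends each 3-simplex σ to the alternating sum Σ_i (−1)^i (σ with its i-th vertex removed). For instance
  ∂[1,2,3,4] = [2,3,4] − [1,3,4] + [1,2,4] − [1,2,3],
  ∂[0,1,3,4] = [1,3,4] − [0,3,4] + [0,1,4] − [0,1,3].
The 10×5 boundary matrix has rank 4 and Smith normal form diag(1,1,1,1).

Computing H_k = (kernel of ∂_k) / (image of ∂_{k+1}):

  H_0: rank C_0 − rank ∂_1 = 5 − 4 = 1, and the invariant factors of ∂_1 are all 1, so H_0 = Z.

H_0 = Z.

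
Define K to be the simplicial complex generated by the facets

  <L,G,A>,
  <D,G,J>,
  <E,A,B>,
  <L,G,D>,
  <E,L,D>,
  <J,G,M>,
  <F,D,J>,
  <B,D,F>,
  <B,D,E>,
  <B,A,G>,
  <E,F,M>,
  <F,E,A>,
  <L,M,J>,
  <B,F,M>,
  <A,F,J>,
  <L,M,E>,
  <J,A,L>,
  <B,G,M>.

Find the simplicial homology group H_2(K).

Order the vertices as A < B < D < E < F < G < J < L < M. Listing each simplex with vertices in this order, K has dimension 2 with simplices:

  0-simplices (9): A, B, D, E, F, G, J, L, M
  1-simplices (27): AB, AE, AF, AG, AJ, AL, BD, BE, BF, BG, BM, DE, DF, DG, DJ, DL, EF, EL, EM, FJ, FM, GJ, GL, GM, JL, JM, LM
  2-simplices (18): ABE, ABG, AEF, AFJ, AGL, AJL, BDE, BDF, BFM, BGM, DEL, DFJ, DGJ, DGL, EFM, ELM, GJM, JLM

so the chain groups are C_0 ≅ Z^9, C_1 ≅ Z^27, C_2 ≅ Z^18.

∂_1: C_1 → C_0 is given by ∂[p,q] = [q] − [p]. For instance
  ∂BM = M − B.
This gives a 9×27 integer matrix of rank 8; reducing to Smith normal form yields diagonal entries (1,1,1,1,1,1,1,1).

∂_2: C_2 → C_1 maps a triangle to the signed sum of its edges. For instance
  ∂ABG = BG − AG + AB,
  ∂JLM = LM − JM + JL.
This gives a 27×18 integer matrix of rank 18; reducing to Smith normal form yields diagonal entries (1,1,1,1,1,1,1,1,1,1,1,1,1,1,1,1,1,2).

From H_k ≅ ker(∂_k) / im(∂_{k+1}) we obtain:

  H_2: rank ker ∂_2 − rank ∂_3 = (18 − 18) − 0 = 0, and there is no ∂_3, so H_2 = 0.

H_2 = 0.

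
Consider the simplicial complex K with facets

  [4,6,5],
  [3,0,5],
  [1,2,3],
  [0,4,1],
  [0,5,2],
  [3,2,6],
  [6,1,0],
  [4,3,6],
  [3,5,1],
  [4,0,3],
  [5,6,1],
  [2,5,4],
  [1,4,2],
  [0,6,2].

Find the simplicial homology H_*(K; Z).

H_0 ≅ Z,  H_1 ≅ Z^2,  H_2 ≅ Z.

Fix the vertex order 0 < 1 < 2 < 3 < 4 < 5 < 6 and write every simplex with vertices in increasing order. Then dim K = 2 and the simplices of K are:

  0-simplices (7): [0], [1], [2], [3], [4], [5], [6]
  1-simplices (21): [0,1], [0,2], [0,3], [0,4], [0,5], [0,6], [1,2], [1,3], [1,4], [1,5], [1,6], [2,3], [2,4], [2,5], [2,6], [3,4], [3,5], [3,6], [4,5], [4,6], [5,6]
  2-simplices (14): [0,1,4], [0,1,6], [0,2,5], [0,2,6], [0,3,4], [0,3,5], [1,2,3], [1,2,4], [1,3,5], [1,5,6], [2,3,6], [2,4,5], [3,4,6], [4,5,6]

giving chain groups C_0 ≅ Z^7, C_1 ≅ Z^21, C_2 ≅ Z^14.

Boundary ∂_1: C_1 → C_0 sends each edge [p,q] (with p < q) to q − p. For instance
  ∂[3,6] = [6] − [3].
The resulting 7×21 matrix has rank 6, and its Smith normal form has invariant factors (1,1,1,1,1,1).

∂_2: C_2 → C_1 sends each 2-simplex [p,q,r] to [q,r] − [p,r] + [p,q]. For instance
  ∂[0,2,6] = [2,6] − [0,6] + [0,2],
  ∂[1,3,5] = [3,5] − [1,5] + [1,3].
As a 21×14 matrix over Z this has rank 13, with invariant factors (1,1,1,1,1,1,1,1,1,1,1,1,1).

Reading off H_k = ker ∂_k / im ∂_{k+1}:

  H_0: rank C_0 − rank ∂_1 = 7 − 6 = 1, and the invariant factors of ∂_1 are all 1, so H_0 ≅ Z.
  H_1: rank ker ∂_1 − rank ∂_2 = (21 − 6) − 13 = 2, and the invariant factors of ∂_2 are all 1, so H_1 ≅ Z^2.
  H_2: rank ker ∂_2 − rank ∂_3 = (14 − 13) − 0 = 1, and there is no ∂_3, so H_2 ≅ Z.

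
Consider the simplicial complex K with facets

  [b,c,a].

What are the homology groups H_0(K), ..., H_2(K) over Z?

H_0 = Z,  H_1 = 0,  H_2 = 0.

Order the vertices as a < b < c. Listing each simplex with vertices in this order, K has dimension 2 with simplices:

  0-simplices (3): a, b, c
  1-simplices (3): ab, ac, bc
  2-simplices (1): abc

giving chain groups C_0 ≅ Z^3, C_1 ≅ Z^3, C_2 ≅ Z^1.

The boundary map ∂_1: C_1 → C_0 maps an edge to its endpoints' difference, ∂[p,q] = q − p. For instance
  ∂bc = c − b.
The 3×3 boundary matrix has rank 2 and Smith normal form diag(1,1).

The boundary map ∂_2: C_2 → C_1 acts by ∂[p,q,r] = [q,r] − [p,r] + [p,q]. For instance
  ∂abc = bc − ac + ab.
As a 3×1 matrix over Z this has rank 1, with invariant factors (1).

Now H_k = ker ∂_k / im ∂_{k+1}, so:

  H_0: rank C_0 − rank ∂_1 = 3 − 2 = 1, and the invariant factors of ∂_1 are all 1, so H_0 = Z.
  H_1: rank ker ∂_1 − rank ∂_2 = (3 − 2) − 1 = 0, and the invariant factors of ∂_2 are all 1, so H_1 = 0.
  H_2: rank ker ∂_2 − rank ∂_3 = (1 − 1) − 0 = 0, and there is no ∂_3, so H_2 = 0.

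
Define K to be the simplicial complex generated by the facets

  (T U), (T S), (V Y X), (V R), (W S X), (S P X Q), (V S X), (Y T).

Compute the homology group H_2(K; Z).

Order the vertices as P < Q < R < S < T < U < V < W < X < Y. Listing each simplex with vertices in this order, K has dimension 3 with simplices:

  0-simplices (10): P, Q, R, S, T, U, V, W, X, Y
  1-simplices (16): PQ, PS, PX, QS, QX, RV, ST, SV, SW, SX, TU, TY, VX, VY, WX, XY
  2-simplices (7): PQS, PQX, PSX, QSX, SVX, SWX, VXY
  3-simplices (1): PQSX

so the chain groups are C_0 ≅ Z^10, C_1 ≅ Z^16, C_2 ≅ Z^7, C_3 ≅ Z^1.

The boundary map ∂_1: C_1 → C_0 sends each edge [p,q] (with p < q) to q − p. For instance
  ∂VY = Y − V.
The 10×16 boundary matrix has rank 9 and Smith normal form diag(1,1,1,1,1,1,1,1,1).

The boundary map ∂_2: C_2 → C_1 acts by ∂[p,q,r] = [q,r] − [p,r] + [p,q]. For instance
  ∂QSX = SX − QX + QS,
  ∂SVX = VX − SX + SV.
This gives a 16×7 integer matrix of rank 6; reducing to Smith normal form yields diagonal entries (1,1,1,1,1,1).

∂_3: C_3 → C_2 sends each 3-simplex σ to the alternating sum Σ_i (−1)^i (σ with its i-th vertex removed). For instance
  ∂PQSX = QSX − PSX + PQX − PQS.
The 7×1 boundary matrix has rank 1 and Smith normal form diag(1).

Now H_k = ker ∂_k / im ∂_{k+1}, so:

  H_2: rank ker ∂_2 − rank ∂_3 = (7 − 6) − 1 = 0, and the invariant factors of ∂_3 are all 1, so H_2 = 0.

H_2 = 0.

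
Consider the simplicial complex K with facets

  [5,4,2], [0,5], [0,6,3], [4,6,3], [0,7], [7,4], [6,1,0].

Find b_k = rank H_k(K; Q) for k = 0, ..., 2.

b_0 = 1, b_1 = 2, b_2 = 0.

We work with the vertex ordering 0 < 1 < 2 < 3 < 4 < 5 < 6 < 7. The simplices of K, each written with vertices in increasing order, are:

  0-simplices (8): [0], [1], [2], [3], [4], [5], [6], [7]
  1-simplices (13): [0,1], [0,3], [0,5], [0,6], [0,7], [1,6], [2,4], [2,5], [3,4], [3,6], [4,5], [4,6], [4,7]
  2-simplices (4): [0,1,6], [0,3,6], [2,4,5], [3,4,6]

Hence C_0 ≅ Z^8, C_1 ≅ Z^13, C_2 ≅ Z^4.

∂_1: C_1 → C_0 is given by ∂[p,q] = [q] − [p]. For instance
  ∂[4,7] = [7] − [4].
The 8×13 boundary matrix has rank 7 and Smith normal form diag(1,1,1,1,1,1,1).

The boundary map ∂_2: C_2 → C_1 maps a triangle to the signed sum of its edges. For instance
  ∂[2,4,5] = [4,5] − [2,5] + [2,4],
  ∂[0,3,6] = [3,6] − [0,6] + [0,3].
The 13×4 boundary matrix has rank 4 and Smith normal form diag(1,1,1,1).

From H_k ≅ ker(∂_k) / im(∂_{k+1}) we obtain:

  H_0: rank C_0 − rank ∂_1 = 8 − 7 = 1, and the invariant factors of ∂_1 are all 1, so H_0 ≅ Z.
  H_1: rank ker ∂_1 − rank ∂_2 = (13 − 7) − 4 = 2, and the invariant factors of ∂_2 are all 1, so H_1 ≅ Z^2.
  H_2: rank ker ∂_2 − rank ∂_3 = (4 − 4) − 0 = 0, and there is no ∂_3, so H_2 ≅ 0.

As a check, the Euler characteristic is 8 − 13 + 4 = -1, which agrees with 1 − 2 + 0 = -1.

Hence the Betti numbers are b_0 = 1, b_1 = 2, b_2 = 0.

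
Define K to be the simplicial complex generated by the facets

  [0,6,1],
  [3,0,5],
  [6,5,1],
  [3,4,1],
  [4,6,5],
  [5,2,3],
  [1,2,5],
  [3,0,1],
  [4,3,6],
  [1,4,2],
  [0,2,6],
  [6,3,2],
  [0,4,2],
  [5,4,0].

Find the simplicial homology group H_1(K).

H_1 ≅ Z^2.

We work with the vertex ordering 0 < 1 < 2 < 3 < 4 < 5 < 6. The simplices of K, each written with vertices in increasing order, are:

  0-simplices (7): [0], [1], [2], [3], [4], [5], [6]
  1-simplices (21): [0,1], [0,2], [0,3], [0,4], [0,5], [0,6], [1,2], [1,3], [1,4], [1,5], [1,6], [2,3], [2,4], [2,5], [2,6], [3,4], [3,5], [3,6], [4,5], [4,6], [5,6]
  2-simplices (14): [0,1,3], [0,1,6], [0,2,4], [0,2,6], [0,3,5], [0,4,5], [1,2,4], [1,2,5], [1,3,4], [1,5,6], [2,3,5], [2,3,6], [3,4,6], [4,5,6]

Hence C_0 ≅ Z^7, C_1 ≅ Z^21, C_2 ≅ Z^14.

Boundary ∂_1: C_1 → C_0 maps an edge to its endpoints' difference, ∂[p,q] = q − p. For instance
  ∂[0,4] = [4] − [0].
The resulting 7×21 matrix has rank 6, and its Smith normal form has invariant factors (1,1,1,1,1,1).

The boundary map ∂_2: C_2 → C_1 maps a triangle to the signed sum of its edges. For instance
  ∂[1,5,6] = [5,6] − [1,6] + [1,5],
  ∂[0,1,3] = [1,3] − [0,3] + [0,1].
The 21×14 boundary matrix has rank 13 and Smith normal form diag(1,1,1,1,1,1,1,1,1,1,1,1,1).

Now H_k = ker ∂_k / im ∂_{k+1}, so:

  H_1: rank ker ∂_1 − rank ∂_2 = (21 − 6) − 13 = 2, and the invariant factors of ∂_2 are all 1, so H_1 ≅ Z^2.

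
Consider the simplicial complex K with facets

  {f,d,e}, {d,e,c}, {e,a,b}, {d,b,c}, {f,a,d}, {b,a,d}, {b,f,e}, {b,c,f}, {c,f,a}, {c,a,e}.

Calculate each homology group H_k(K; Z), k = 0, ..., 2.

H_0 = Z,  H_1 = Z/2Z,  H_2 = 0.

Order the vertices as a < b < c < d < e < f. Listing each simplex with vertices in this order, K has dimension 2 with simplices:

  0-simplices (6): a, b, c, d, e, f
  1-simplices (15): ab, ac, ad, ae, af, bc, bd, be, bf, cd, ce, cf, de, df, ef
  2-simplices (10): abd, abe, ace, acf, adf, bcd, bcf, bef, cde, def

so the chain groups are C_0 ≅ Z^6, C_1 ≅ Z^15, C_2 ≅ Z^10.

Boundary ∂_1: C_1 → C_0 is given by ∂[p,q] = [q] − [p].
This gives a 6×15 integer matrix of rank 5; reducing to Smith normal form yields diagonal entries (1,1,1,1,1).

∂_2: C_2 → C_1 acts by ∂[p,q,r] = [q,r] − [p,r] + [p,q]. For instance
  ∂abe = be − ae + ab,
  ∂cde = de − ce + cd.
This gives a 15×10 integer matrix of rank 10; reducing to Smith normal form yields diagonal entries (1,1,1,1,1,1,1,1,1,2).

Computing H_k = (kernel of ∂_k) / (image of ∂_{k+1}):

  H_0: rank C_0 − rank ∂_1 = 6 − 5 = 1, and the invariant factors of ∂_1 are all 1, so H_0 = Z.
  H_1: rank ker ∂_1 − rank ∂_2 = (15 − 5) − 10 = 0, and ∂_2 has invariant factor 2 > 1, so H_1 = Z/2Z.
  H_2: rank ker ∂_2 − rank ∂_3 = (10 − 10) − 0 = 0, and there is no ∂_3, so H_2 = 0.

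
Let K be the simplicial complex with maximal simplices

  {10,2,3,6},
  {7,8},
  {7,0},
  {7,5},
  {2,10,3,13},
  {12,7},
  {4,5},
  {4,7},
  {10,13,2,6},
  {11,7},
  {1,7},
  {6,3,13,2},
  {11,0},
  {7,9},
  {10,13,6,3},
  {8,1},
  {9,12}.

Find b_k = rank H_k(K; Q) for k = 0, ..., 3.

We work with the vertex ordering 0 < 1 < 2 < 3 < 4 < 5 < 6 < 7 < 8 < 9 < 10 < 11 < 12 < 13. The simplices of K, each written with vertices in increasing order, are:

  0-simplices (14): [0], [1], [2], [3], [4], [5], [6], [7], [8], [9], [10], [11], [12], [13]
  1-simplices (22): (22 of them)
  2-simplices (10): [2,3,6], [2,3,10], [2,3,13], [2,6,10], [2,6,13], [2,10,13], [3,6,10], [3,6,13], [3,10,13], [6,10,13]
  3-simplices (5): [2,3,6,10], [2,3,6,13], [2,3,10,13], [2,6,10,13], [3,6,10,13]

giving chain groups C_0 ≅ Z^14, C_1 ≅ Z^22, C_2 ≅ Z^10, C_3 ≅ Z^5.

The boundary map ∂_1: C_1 → C_0 is given by ∂[p,q] = [q] − [p]. For instance
  ∂[0,7] = [7] − [0].
As a 14×22 matrix over Z this has rank 12, with invariant factors (1,1,1,1,1,1,1,1,1,1,1,1).

∂_2: C_2 → C_1 maps a triangle to the signed sum of its edges. For instance
  ∂[2,3,10] = [3,10] − [2,10] + [2,3],
  ∂[3,6,10] = [6,10] − [3,10] + [3,6].
As a 22×10 matrix over Z this has rank 6, with invariant factors (1,1,1,1,1,1).

The boundary map ∂_3: C_3 → C_2 sends each 3-simplex σ to the alternating sum Σ_i (−1)^i (σ with its i-th vertex removed). For instance
  ∂[3,6,10,13] = [6,10,13] − [3,10,13] + [3,6,13] − [3,6,10],
  ∂[2,3,6,10] = [3,6,10] − [2,6,10] + [2,3,10] − [2,3,6].
As a 10×5 matrix over Z this has rank 4, with invariant factors (1,1,1,1).

Reading off H_k = ker ∂_k / im ∂_{k+1}:

  H_0: rank C_0 − rank ∂_1 = 14 − 12 = 2, and the invariant factors of ∂_1 are all 1, so H_0 = Z^2.
  H_1: rank ker ∂_1 − rank ∂_2 = (22 − 12) − 6 = 4, and the invariant factors of ∂_2 are all 1, so H_1 = Z^4.
  H_2: rank ker ∂_2 − rank ∂_3 = (10 − 6) − 4 = 0, and the invariant factors of ∂_3 are all 1, so H_2 = 0.
  H_3: rank ker ∂_3 − rank ∂_4 = (5 − 4) − 0 = 1, and there is no ∂_4, so H_3 = Z.

Hence the Betti numbers are b_0 = 2, b_1 = 4, b_2 = 0, b_3 = 1.

b_0 = 2, b_1 = 4, b_2 = 0, b_3 = 1.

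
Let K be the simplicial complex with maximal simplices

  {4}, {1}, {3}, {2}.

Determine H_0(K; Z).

H_0 = Z^4.

K has 4 vertices.
rank ∂_0 = 0, rank ∂_1 = 0 ⇒ b_0 = 4 − 0 − 0 = 4. So H_0 = Z^4.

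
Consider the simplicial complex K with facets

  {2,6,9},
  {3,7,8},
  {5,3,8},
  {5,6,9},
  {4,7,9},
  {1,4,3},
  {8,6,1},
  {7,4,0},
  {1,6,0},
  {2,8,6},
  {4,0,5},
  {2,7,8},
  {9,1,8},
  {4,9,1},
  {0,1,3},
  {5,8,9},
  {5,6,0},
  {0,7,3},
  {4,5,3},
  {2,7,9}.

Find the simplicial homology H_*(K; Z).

Order the vertices as 0 < 1 < 2 < 3 < 4 < 5 < 6 < 7 < 8 < 9. Listing each simplex with vertices in this order, K has dimension 2 with simplices:

  0-simplices (10): [0], [1], [2], [3], [4], [5], [6], [7], [8], [9]
  1-simplices (30): (30 of them)
  2-simplices (20): (20 of them)

so the chain groups are C_0 ≅ Z^10, C_1 ≅ Z^30, C_2 ≅ Z^20.

∂_1: C_1 → C_0 maps an edge to its endpoints' difference, ∂[p,q] = q − p. For instance
  ∂[0,5] = [5] − [0].
This gives a 10×30 integer matrix of rank 9; reducing to Smith normal form yields diagonal entries (1,1,1,1,1,1,1,1,1).

The boundary map ∂_2: C_2 → C_1 sends each 2-simplex [p,q,r] to [q,r] − [p,r] + [p,q]. For instance
  ∂[1,4,9] = [4,9] − [1,9] + [1,4],
  ∂[0,1,6] = [1,6] − [0,6] + [0,1].
As a 30×20 matrix over Z this has rank 20, with invariant factors (1,1,1,1,1,1,1,1,1,1,1,1,1,1,1,1,1,1,1,2).

Reading off H_k = ker ∂_k / im ∂_{k+1}:

  H_0: rank C_0 − rank ∂_1 = 10 − 9 = 1, and the invariant factors of ∂_1 are all 1, so H_0 = Z.
  H_1: rank ker ∂_1 − rank ∂_2 = (30 − 9) − 20 = 1, and ∂_2 has invariant factor 2 > 1, so H_1 = Z × Z/2.
  H_2: rank ker ∂_2 − rank ∂_3 = (20 − 20) − 0 = 0, and there is no ∂_3, so H_2 = 0.

(K is a triangulation of the Klein bottle.)

H_0 = Z,  H_1 = Z × Z/2,  H_2 = 0.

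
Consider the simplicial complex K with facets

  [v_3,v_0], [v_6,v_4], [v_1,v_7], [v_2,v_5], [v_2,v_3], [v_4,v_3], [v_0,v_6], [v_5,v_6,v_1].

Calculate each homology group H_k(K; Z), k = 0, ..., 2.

Order the vertices as v_0 < v_1 < v_2 < v_3 < v_4 < v_5 < v_6 < v_7. Listing each simplex with vertices in this order, K has dimension 2 with simplices:

  0-simplices (8): [v_0], [v_1], [v_2], [v_3], [v_4], [v_5], [v_6], [v_7]
  1-simplices (10): [v_0,v_3], [v_0,v_6], [v_1,v_5], [v_1,v_6], [v_1,v_7], [v_2,v_3], [v_2,v_5], [v_3,v_4], [v_4,v_6], [v_5,v_6]
  2-simplices (1): [v_1,v_5,v_6]

giving chain groups C_0 ≅ Z^8, C_1 ≅ Z^10, C_2 ≅ Z^1.

Boundary ∂_1: C_1 → C_0 sends each edge [p,q] (with p < q) to q − p. For instance
  ∂[v_5,v_6] = [v_6] − [v_5].
As a 8×10 matrix over Z this has rank 7, with invariant factors (1,1,1,1,1,1,1).

The boundary map ∂_2: C_2 → C_1 sends each 2-simplex [p,q,r] to [q,r] − [p,r] + [p,q]. For instance
  ∂[v_1,v_5,v_6] = [v_5,v_6] − [v_1,v_6] + [v_1,v_5].
As a 10×1 matrix over Z this has rank 1, with invariant factors (1).

Reading off H_k = ker ∂_k / im ∂_{k+1}:

  H_0: rank C_0 − rank ∂_1 = 8 − 7 = 1, and the invariant factors of ∂_1 are all 1, so H_0 ≅ Z.
  H_1: rank ker ∂_1 − rank ∂_2 = (10 − 7) − 1 = 2, and the invariant factors of ∂_2 are all 1, so H_1 ≅ Z^2.
  H_2: rank ker ∂_2 − rank ∂_3 = (1 − 1) − 0 = 0, and there is no ∂_3, so H_2 ≅ 0.

As a check, the Euler characteristic is 8 − 10 + 1 = -1, which agrees with 1 − 2 + 0 = -1.

H_0 = Z,  H_1 = Z^2,  H_2 = 0.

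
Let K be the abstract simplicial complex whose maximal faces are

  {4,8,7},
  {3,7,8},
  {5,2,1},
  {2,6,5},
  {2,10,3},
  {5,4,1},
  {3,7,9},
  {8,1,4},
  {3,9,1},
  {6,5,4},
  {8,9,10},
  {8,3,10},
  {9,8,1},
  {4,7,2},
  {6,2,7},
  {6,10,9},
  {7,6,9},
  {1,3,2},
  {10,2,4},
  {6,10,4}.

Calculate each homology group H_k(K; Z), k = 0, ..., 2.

H_0 ≅ Z,  H_1 ≅ Z ⊕ Z/2Z,  H_2 = 0.

We work with the vertex ordering 1 < 2 < 3 < 4 < 5 < 6 < 7 < 8 < 9 < 10. The simplices of K, each written with vertices in increasing order, are:

  0-simplices (10): [1], [2], [3], [4], [5], [6], [7], [8], [9], [10]
  1-simplices (30): (30 of them)
  2-simplices (20): (20 of them)

so the chain groups are C_0 ≅ Z^10, C_1 ≅ Z^30, C_2 ≅ Z^20.

Boundary ∂_1: C_1 → C_0 is given by ∂[p,q] = [q] − [p]. For instance
  ∂[1,5] = [5] − [1].
This gives a 10×30 integer matrix of rank 9; reducing to Smith normal form yields diagonal entries (1,1,1,1,1,1,1,1,1).

The boundary map ∂_2: C_2 → C_1 acts by ∂[p,q,r] = [q,r] − [p,r] + [p,q]. For instance
  ∂[1,3,9] = [3,9] − [1,9] + [1,3],
  ∂[2,5,6] = [5,6] − [2,6] + [2,5].
The resulting 30×20 matrix has rank 20, and its Smith normal form has invariant factors (1,1,1,1,1,1,1,1,1,1,1,1,1,1,1,1,1,1,1,2).

Reading off H_k = ker ∂_k / im ∂_{k+1}:

  H_0: rank C_0 − rank ∂_1 = 10 − 9 = 1, and the invariant factors of ∂_1 are all 1, so H_0 ≅ Z.
  H_1: rank ker ∂_1 − rank ∂_2 = (30 − 9) − 20 = 1, and ∂_2 has invariant factor 2 > 1, so H_1 ≅ Z ⊕ Z/2Z.
  H_2: rank ker ∂_2 − rank ∂_3 = (20 − 20) − 0 = 0, and there is no ∂_3, so H_2 ≅ 0.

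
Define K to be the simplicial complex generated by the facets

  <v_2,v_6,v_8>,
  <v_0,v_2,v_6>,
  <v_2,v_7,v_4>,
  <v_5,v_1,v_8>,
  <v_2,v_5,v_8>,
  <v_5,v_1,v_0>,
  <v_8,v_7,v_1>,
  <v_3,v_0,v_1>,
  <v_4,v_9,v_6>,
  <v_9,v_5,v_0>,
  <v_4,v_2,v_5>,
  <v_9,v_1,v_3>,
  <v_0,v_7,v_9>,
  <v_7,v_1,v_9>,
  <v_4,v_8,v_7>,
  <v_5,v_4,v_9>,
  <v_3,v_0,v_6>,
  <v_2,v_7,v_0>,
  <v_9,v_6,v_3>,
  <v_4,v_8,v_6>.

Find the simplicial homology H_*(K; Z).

We work with the vertex ordering v_0 < v_1 < v_2 < v_3 < v_4 < v_5 < v_6 < v_7 < v_8 < v_9. The simplices of K, each written with vertices in increasing order, are:

  0-simplices (10): [v_0], [v_1], [v_2], [v_3], [v_4], [v_5], [v_6], [v_7], [v_8], [v_9]
  1-simplices (30): (30 of them)
  2-simplices (20): (20 of them)

so the chain groups are C_0 ≅ Z^10, C_1 ≅ Z^30, C_2 ≅ Z^20.

Boundary ∂_1: C_1 → C_0 maps an edge to its endpoints' difference, ∂[p,q] = q − p. For instance
  ∂[v_3,v_6] = [v_6] − [v_3].
As a 10×30 matrix over Z this has rank 9, with invariant factors (1,1,1,1,1,1,1,1,1).

Boundary ∂_2: C_2 → C_1 maps a triangle to the signed sum of its edges. For instance
  ∂[v_1,v_7,v_8] = [v_7,v_8] − [v_1,v_8] + [v_1,v_7],
  ∂[v_0,v_1,v_3] = [v_1,v_3] − [v_0,v_3] + [v_0,v_1].
The resulting 30×20 matrix has rank 20, and its Smith normal form has invariant factors (1,1,1,1,1,1,1,1,1,1,1,1,1,1,1,1,1,1,1,2).

Computing H_k = (kernel of ∂_k) / (image of ∂_{k+1}):

  H_0: rank C_0 − rank ∂_1 = 10 − 9 = 1, and the invariant factors of ∂_1 are all 1, so H_0 = Z.
  H_1: rank ker ∂_1 − rank ∂_2 = (30 − 9) − 20 = 1, and ∂_2 has invariant factor 2 > 1, so H_1 = Z ⊕ Z/2.
  H_2: rank ker ∂_2 − rank ∂_3 = (20 − 20) − 0 = 0, and there is no ∂_3, so H_2 = 0.

As a check, the Euler characteristic is 10 − 30 + 20 = 0, which agrees with 1 − 1 + 0 = 0.

H_0 ≅ Z,  H_1 ≅ Z ⊕ Z/2,  H_2 = 0.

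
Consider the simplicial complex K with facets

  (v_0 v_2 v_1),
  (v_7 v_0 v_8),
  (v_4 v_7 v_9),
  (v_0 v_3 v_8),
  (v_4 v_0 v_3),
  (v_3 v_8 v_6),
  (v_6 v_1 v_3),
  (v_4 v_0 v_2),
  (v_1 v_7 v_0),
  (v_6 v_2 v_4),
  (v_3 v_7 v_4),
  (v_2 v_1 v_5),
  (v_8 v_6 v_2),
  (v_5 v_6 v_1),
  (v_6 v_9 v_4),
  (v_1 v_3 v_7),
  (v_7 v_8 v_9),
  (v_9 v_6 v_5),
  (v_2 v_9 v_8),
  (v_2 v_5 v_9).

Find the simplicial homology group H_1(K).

Take the total order v_0 < v_1 < v_2 < v_3 < v_4 < v_5 < v_6 < v_7 < v_8 < v_9 on the vertex set. Then K (dimension 2) consists of the simplices:

  0-simplices (10): [v_0], [v_1], [v_2], [v_3], [v_4], [v_5], [v_6], [v_7], [v_8], [v_9]
  1-simplices (30): (30 of them)
  2-simplices (20): (20 of them)

giving chain groups C_0 ≅ Z^10, C_1 ≅ Z^30, C_2 ≅ Z^20.

Boundary ∂_1: C_1 → C_0 is given by ∂[p,q] = [q] − [p]. For instance
  ∂[v_0,v_8] = [v_8] − [v_0].
The 10×30 boundary matrix has rank 9 and Smith normal form diag(1,1,1,1,1,1,1,1,1).

∂_2: C_2 → C_1 sends each 2-simplex [p,q,r] to [q,r] − [p,r] + [p,q]. For instance
  ∂[v_5,v_6,v_9] = [v_6,v_9] − [v_5,v_9] + [v_5,v_6],
  ∂[v_4,v_6,v_9] = [v_6,v_9] − [v_4,v_9] + [v_4,v_6].
The resulting 30×20 matrix has rank 20, and its Smith normal form has invariant factors (1,1,1,1,1,1,1,1,1,1,1,1,1,1,1,1,1,1,1,2).

Reading off H_k = ker ∂_k / im ∂_{k+1}:

  H_1: rank ker ∂_1 − rank ∂_2 = (30 − 9) − 20 = 1, and ∂_2 has invariant factor 2 > 1, so H_1 = Z ⊕ Z/2Z.

H_1 ≅ Z ⊕ Z/2Z.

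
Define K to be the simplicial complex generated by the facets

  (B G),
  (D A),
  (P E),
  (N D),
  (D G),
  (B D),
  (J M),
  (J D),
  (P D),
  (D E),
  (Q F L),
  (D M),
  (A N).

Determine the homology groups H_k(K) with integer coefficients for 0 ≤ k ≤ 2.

Take the total order A < B < D < E < F < G < J < L < M < N < P < Q on the vertex set. Then K (dimension 2) consists of the simplices:

  0-simplices (12): A, B, D, E, F, G, J, L, M, N, P, Q
  1-simplices (15): AD, AN, BD, BG, DE, DG, DJ, DM, DN, DP, EP, FL, FQ, JM, LQ
  2-simplices (1): FLQ

so the chain groups are C_0 ≅ Z^12, C_1 ≅ Z^15, C_2 ≅ Z^1.

The boundary map ∂_1: C_1 → C_0 sends each edge [p,q] (with p < q) to q − p. For instance
  ∂FQ = Q − F.
The resulting 12×15 matrix has rank 10, and its Smith normal form has invariant factors (1,1,1,1,1,1,1,1,1,1).

The boundary map ∂_2: C_2 → C_1 sends each 2-simplex [p,q,r] to [q,r] − [p,r] + [p,q]. For instance
  ∂FLQ = LQ − FQ + FL.
The 15×1 boundary matrix has rank 1 and Smith normal form diag(1).

Computing H_k = (kernel of ∂_k) / (image of ∂_{k+1}):

  H_0: rank C_0 − rank ∂_1 = 12 − 10 = 2, and the invariant factors of ∂_1 are all 1, so H_0 ≅ Z^2.
  H_1: rank ker ∂_1 − rank ∂_2 = (15 − 10) − 1 = 4, and the invariant factors of ∂_2 are all 1, so H_1 ≅ Z^4.
  H_2: rank ker ∂_2 − rank ∂_3 = (1 − 1) − 0 = 0, and there is no ∂_3, so H_2 ≅ 0.

As a check, the Euler characteristic is 12 − 15 + 1 = -2, which agrees with 2 − 4 + 0 = -2.

H_0 = Z^2,  H_1 = Z^4,  H_2 = 0.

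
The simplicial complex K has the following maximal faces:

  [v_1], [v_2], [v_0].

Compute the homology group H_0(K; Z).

H_0 ≅ Z^3.

Fix the vertex order v_0 < v_1 < v_2 and write every simplex with vertices in increasing order. Then dim K = 0 and the simplices of K are:

  0-simplices (3): [v_0], [v_1], [v_2]

Hence C_0 ≅ Z^3.

From H_k ≅ ker(∂_k) / im(∂_{k+1}) we obtain:

  H_0: rank C_0 − rank ∂_1 = 3 − 0 = 3, and there is no ∂_1, so H_0 ≅ Z^3.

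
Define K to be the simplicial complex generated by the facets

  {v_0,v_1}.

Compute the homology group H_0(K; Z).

Take the total order v_0 < v_1 on the vertex set. Then K (dimension 1) consists of the simplices:

  0-simplices (2): [v_0], [v_1]
  1-simplices (1): [v_0,v_1]

giving chain groups C_0 ≅ Z^2, C_1 ≅ Z^1.

The boundary map ∂_1: C_1 → C_0 sends each edge [p,q] (with p < q) to q − p. For instance
  ∂[v_0,v_1] = [v_1] − [v_0].
This gives a 2×1 integer matrix of rank 1; reducing to Smith normal form yields diagonal entries (1).

From H_k ≅ ker(∂_k) / im(∂_{k+1}) we obtain:

  H_0: rank C_0 − rank ∂_1 = 2 − 1 = 1, and the invariant factors of ∂_1 are all 1, so H_0 ≅ Z.

H_0 ≅ Z.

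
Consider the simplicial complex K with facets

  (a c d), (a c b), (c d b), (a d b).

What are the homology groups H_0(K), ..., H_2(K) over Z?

Order the vertices as a < b < c < d. Listing each simplex with vertices in this order, K has dimension 2 with simplices:

  0-simplices (4): a, b, c, d
  1-simplices (6): ab, ac, ad, bc, bd, cd
  2-simplices (4): abc, abd, acd, bcd

so the chain groups are C_0 ≅ Z^4, C_1 ≅ Z^6, C_2 ≅ Z^4.

Boundary ∂_1: C_1 → C_0 maps an edge to its endpoints' difference, ∂[p,q] = q − p. For instance
  ∂cd = d − c.
As a 4×6 matrix over Z this has rank 3, with invariant factors (1,1,1).

∂_2: C_2 → C_1 sends each 2-simplex [p,q,r] to [q,r] − [p,r] + [p,q]. For instance
  ∂bcd = cd − bd + bc,
  ∂acd = cd − ad + ac.
The 6×4 boundary matrix has rank 3 and Smith normal form diag(1,1,1).

Computing H_k = (kernel of ∂_k) / (image of ∂_{k+1}):

  H_0: rank C_0 − rank ∂_1 = 4 − 3 = 1, and the invariant factors of ∂_1 are all 1, so H_0 ≅ Z.
  H_1: rank ker ∂_1 − rank ∂_2 = (6 − 3) − 3 = 0, and the invariant factors of ∂_2 are all 1, so H_1 ≅ 0.
  H_2: rank ker ∂_2 − rank ∂_3 = (4 − 3) − 0 = 1, and there is no ∂_3, so H_2 ≅ Z.

(K is a triangulation of the 2-sphere S^2.)

H_0 = Z,  H_1 = 0,  H_2 = Z.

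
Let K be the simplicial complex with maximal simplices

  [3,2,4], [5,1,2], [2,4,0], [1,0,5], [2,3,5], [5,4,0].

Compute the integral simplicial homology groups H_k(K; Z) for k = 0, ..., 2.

K has 6 vertices, 12 edges, 6 triangles.
rank ∂_0 = 0, rank ∂_1 = 5 ⇒ b_0 = 6 − 0 − 5 = 1; all invariant factors of ∂_1 are 1 so no torsion. So H_0 = Z.
rank ∂_1 = 5, rank ∂_2 = 6 ⇒ b_1 = 12 − 5 − 6 = 1; all invariant factors of ∂_2 are 1 so no torsion. So H_1 = Z.
rank ∂_2 = 6, rank ∂_3 = 0 ⇒ b_2 = 6 − 6 − 0 = 0. So H_2 = 0.

H_0 ≅ Z,  H_1 ≅ Z,  H_2 = 0.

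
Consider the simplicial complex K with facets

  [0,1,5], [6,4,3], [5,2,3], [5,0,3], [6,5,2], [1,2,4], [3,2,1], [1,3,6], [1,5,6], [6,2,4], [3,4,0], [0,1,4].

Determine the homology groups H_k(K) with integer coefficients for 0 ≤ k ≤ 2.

We work with the vertex ordering 0 < 1 < 2 < 3 < 4 < 5 < 6. The simplices of K, each written with vertices in increasing order, are:

  0-simplices (7): [0], [1], [2], [3], [4], [5], [6]
  1-simplices (18): [0,1], [0,3], [0,4], [0,5], [1,2], [1,3], [1,4], [1,5], [1,6], [2,3], [2,4], [2,5], [2,6], [3,4], [3,5], [3,6], [4,6], [5,6]
  2-simplices (12): [0,1,4], [0,1,5], [0,3,4], [0,3,5], [1,2,3], [1,2,4], [1,3,6], [1,5,6], [2,3,5], [2,4,6], [2,5,6], [3,4,6]

giving chain groups C_0 ≅ Z^7, C_1 ≅ Z^18, C_2 ≅ Z^12.

Boundary ∂_1: C_1 → C_0 is given by ∂[p,q] = [q] − [p]. For instance
  ∂[0,1] = [1] − [0].
This gives a 7×18 integer matrix of rank 6; reducing to Smith normal form yields diagonal entries (1,1,1,1,1,1).

The boundary map ∂_2: C_2 → C_1 maps a triangle to the signed sum of its edges. For instance
  ∂[2,3,5] = [3,5] − [2,5] + [2,3],
  ∂[2,5,6] = [5,6] − [2,6] + [2,5].
As a 18×12 matrix over Z this has rank 12, with invariant factors (1,1,1,1,1,1,1,1,1,1,1,2).

Reading off H_k = ker ∂_k / im ∂_{k+1}:

  H_0: rank C_0 − rank ∂_1 = 7 − 6 = 1, and the invariant factors of ∂_1 are all 1, so H_0 ≅ Z.
  H_1: rank ker ∂_1 − rank ∂_2 = (18 − 6) − 12 = 0, and ∂_2 has invariant factor 2 > 1, so H_1 ≅ Z/2.
  H_2: rank ker ∂_2 − rank ∂_3 = (12 − 12) − 0 = 0, and there is no ∂_3, so H_2 ≅ 0.

As a check, the Euler characteristic is 7 − 18 + 12 = 1, which agrees with 1 − 0 + 0 = 1.

H_0 ≅ Z,  H_1 ≅ Z/2,  H_2 = 0.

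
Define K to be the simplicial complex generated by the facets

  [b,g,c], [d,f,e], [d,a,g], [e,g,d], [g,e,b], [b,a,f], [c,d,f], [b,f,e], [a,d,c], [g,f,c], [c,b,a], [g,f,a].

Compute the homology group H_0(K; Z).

H_0 ≅ Z.

Fix the vertex order a < b < c < d < e < f < g and write every simplex with vertices in increasing order. Then dim K = 2 and the simplices of K are:

  0-simplices (7): a, b, c, d, e, f, g
  1-simplices (18): ab, ac, ad, af, ag, bc, be, bf, bg, cd, cf, cg, de, df, dg, ef, eg, fg
  2-simplices (12): abc, abf, acd, adg, afg, bcg, bef, beg, cdf, cfg, def, deg

so the chain groups are C_0 ≅ Z^7, C_1 ≅ Z^18, C_2 ≅ Z^12.

The boundary map ∂_1: C_1 → C_0 sends each edge [p,q] (with p < q) to q − p. For instance
  ∂df = f − d.
The resulting 7×18 matrix has rank 6, and its Smith normal form has invariant factors (1,1,1,1,1,1).

∂_2: C_2 → C_1 maps a triangle to the signed sum of its edges. For instance
  ∂abf = bf − af + ab,
  ∂cdf = df − cf + cd.
This gives a 18×12 integer matrix of rank 12; reducing to Smith normal form yields diagonal entries (1,1,1,1,1,1,1,1,1,1,1,2).

Computing H_k = (kernel of ∂_k) / (image of ∂_{k+1}):

  H_0: rank C_0 − rank ∂_1 = 7 − 6 = 1, and the invariant factors of ∂_1 are all 1, so H_0 = Z.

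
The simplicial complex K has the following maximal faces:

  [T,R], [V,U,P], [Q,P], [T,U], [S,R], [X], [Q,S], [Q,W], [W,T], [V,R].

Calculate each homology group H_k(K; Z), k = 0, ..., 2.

Order the vertices as P < Q < R < S < T < U < V < W < X. Listing each simplex with vertices in this order, K has dimension 2 with simplices:

  0-simplices (9): P, Q, R, S, T, U, V, W, X
  1-simplices (11): PQ, PU, PV, QS, QW, RS, RT, RV, TU, TW, UV
  2-simplices (1): PUV

so the chain groups are C_0 ≅ Z^9, C_1 ≅ Z^11, C_2 ≅ Z^1.

∂_1: C_1 → C_0 is given by ∂[p,q] = [q] − [p]. For instance
  ∂PU = U − P.
The 9×11 boundary matrix has rank 7 and Smith normal form diag(1,1,1,1,1,1,1).

The boundary map ∂_2: C_2 → C_1 sends each 2-simplex [p,q,r] to [q,r] − [p,r] + [p,q]. For instance
  ∂PUV = UV − PV + PU.
This gives a 11×1 integer matrix of rank 1; reducing to Smith normal form yields diagonal entries (1).

Computing H_k = (kernel of ∂_k) / (image of ∂_{k+1}):

  H_0: rank C_0 − rank ∂_1 = 9 − 7 = 2, and the invariant factors of ∂_1 are all 1, so H_0 ≅ Z^2.
  H_1: rank ker ∂_1 − rank ∂_2 = (11 − 7) − 1 = 3, and the invariant factors of ∂_2 are all 1, so H_1 ≅ Z^3.
  H_2: rank ker ∂_2 − rank ∂_3 = (1 − 1) − 0 = 0, and there is no ∂_3, so H_2 ≅ 0.

H_0 = Z^2,  H_1 = Z^3,  H_2 = 0.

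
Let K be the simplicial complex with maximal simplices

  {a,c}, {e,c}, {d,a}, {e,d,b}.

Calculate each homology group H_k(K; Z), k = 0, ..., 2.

H_0 = Z,  H_1 = Z,  H_2 = 0.

Fix the vertex order a < b < c < d < e and write every simplex with vertices in increasing order. Then dim K = 2 and the simplices of K are:

  0-simplices (5): a, b, c, d, e
  1-simplices (6): ac, ad, bd, be, ce, de
  2-simplices (1): bde

so the chain groups are C_0 ≅ Z^5, C_1 ≅ Z^6, C_2 ≅ Z^1.

Boundary ∂_1: C_1 → C_0 is given by ∂[p,q] = [q] − [p]. For instance
  ∂ce = e − c.
The resulting 5×6 matrix has rank 4, and its Smith normal form has invariant factors (1,1,1,1).

The boundary map ∂_2: C_2 → C_1 sends each 2-simplex [p,q,r] to [q,r] − [p,r] + [p,q]. For instance
  ∂bde = de − be + bd.
This gives a 6×1 integer matrix of rank 1; reducing to Smith normal form yields diagonal entries (1).

Reading off H_k = ker ∂_k / im ∂_{k+1}:

  H_0: rank C_0 − rank ∂_1 = 5 − 4 = 1, and the invariant factors of ∂_1 are all 1, so H_0 ≅ Z.
  H_1: rank ker ∂_1 − rank ∂_2 = (6 − 4) − 1 = 1, and the invariant factors of ∂_2 are all 1, so H_1 ≅ Z.
  H_2: rank ker ∂_2 − rank ∂_3 = (1 − 1) − 0 = 0, and there is no ∂_3, so H_2 ≅ 0.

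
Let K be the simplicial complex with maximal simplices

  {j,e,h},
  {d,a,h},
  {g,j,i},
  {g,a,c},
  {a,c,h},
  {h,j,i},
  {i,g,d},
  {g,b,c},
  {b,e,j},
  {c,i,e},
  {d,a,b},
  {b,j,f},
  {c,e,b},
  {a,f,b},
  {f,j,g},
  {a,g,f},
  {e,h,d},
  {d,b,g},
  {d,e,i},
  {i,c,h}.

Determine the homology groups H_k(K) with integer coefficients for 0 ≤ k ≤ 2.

H_0 ≅ Z,  H_1 ≅ Z ⊕ Z_2,  H_2 = 0.

Fix the vertex order a < b < c < d < e < f < g < h < i < j and write every simplex with vertices in increasing order. Then dim K = 2 and the simplices of K are:

  0-simplices (10): a, b, c, d, e, f, g, h, i, j
  1-simplices (30): ab, ac, ad, af, ag, ah, bc, bd, be, bf, bg, bj, ce, cg, ch, ci, de, dg, dh, di, eh, ei, ej, fg, fj, gi, gj, hi, hj, ij
  2-simplices (20): abd, abf, acg, ach, adh, afg, bce, bcg, bdg, bej, bfj, cei, chi, deh, dei, dgi, ehj, fgj, gij, hij

giving chain groups C_0 ≅ Z^10, C_1 ≅ Z^30, C_2 ≅ Z^20.

Boundary ∂_1: C_1 → C_0 maps an edge to its endpoints' difference, ∂[p,q] = q − p.
As a 10×30 matrix over Z this has rank 9, with invariant factors (1,1,1,1,1,1,1,1,1).

∂_2: C_2 → C_1 acts by ∂[p,q,r] = [q,r] − [p,r] + [p,q]. For instance
  ∂ach = ch − ah + ac,
  ∂afg = fg − ag + af.
The 30×20 boundary matrix has rank 20 and Smith normal form diag(1,1,1,1,1,1,1,1,1,1,1,1,1,1,1,1,1,1,1,2).

Reading off H_k = ker ∂_k / im ∂_{k+1}:

  H_0: rank C_0 − rank ∂_1 = 10 − 9 = 1, and the invariant factors of ∂_1 are all 1, so H_0 = Z.
  H_1: rank ker ∂_1 − rank ∂_2 = (30 − 9) − 20 = 1, and ∂_2 has invariant factor 2 > 1, so H_1 = Z ⊕ Z_2.
  H_2: rank ker ∂_2 − rank ∂_3 = (20 − 20) − 0 = 0, and there is no ∂_3, so H_2 = 0.

(K is a triangulation of the Klein bottle.)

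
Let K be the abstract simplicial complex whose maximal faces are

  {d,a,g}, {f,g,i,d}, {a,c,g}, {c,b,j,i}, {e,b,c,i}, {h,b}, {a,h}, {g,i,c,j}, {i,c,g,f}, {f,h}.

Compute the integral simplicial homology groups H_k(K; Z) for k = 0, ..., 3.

H_0 ≅ Z,  H_1 ≅ Z^2,  H_2 = 0,  H_3 = 0.

Order the vertices as a < b < c < d < e < f < g < h < i < j. Listing each simplex with vertices in this order, K has dimension 3 with simplices:

  0-simplices (10): a, b, c, d, e, f, g, h, i, j
  1-simplices (24): ac, ad, ag, ah, bc, be, bh, bi, bj, ce, cf, cg, ci, cj, df, dg, di, ei, fg, fh, fi, gi, gj, ij
  2-simplices (18): acg, adg, bce, bci, bcj, bei, bij, cei, cfg, cfi, cgi, cgj, cij, dfg, dfi, dgi, fgi, gij
  3-simplices (5): bcei, bcij, cfgi, cgij, dfgi

Hence C_0 ≅ Z^10, C_1 ≅ Z^24, C_2 ≅ Z^18, C_3 ≅ Z^5.

Boundary ∂_1: C_1 → C_0 sends each edge [p,q] (with p < q) to q − p. For instance
  ∂bh = h − b.
The 10×24 boundary matrix has rank 9 and Smith normal form diag(1,1,1,1,1,1,1,1,1).

The boundary map ∂_2: C_2 → C_1 sends each 2-simplex [p,q,r] to [q,r] − [p,r] + [p,q]. For instance
  ∂acg = cg − ag + ac,
  ∂cfi = fi − ci + cf.
The 24×18 boundary matrix has rank 13 and Smith normal form diag(1,1,1,1,1,1,1,1,1,1,1,1,1).

The boundary map ∂_3: C_3 → C_2 sends each 3-simplex σ to the alternating sum Σ_i (−1)^i (σ with its i-th vertex removed). For instance
  ∂bcei = cei − bei + bci − bce,
  ∂cgij = gij − cij + cgj − cgi.
The 18×5 boundary matrix has rank 5 and Smith normal form diag(1,1,1,1,1).

Reading off H_k = ker ∂_k / im ∂_{k+1}:

  H_0: rank C_0 − rank ∂_1 = 10 − 9 = 1, and the invariant factors of ∂_1 are all 1, so H_0 ≅ Z.
  H_1: rank ker ∂_1 − rank ∂_2 = (24 − 9) − 13 = 2, and the invariant factors of ∂_2 are all 1, so H_1 ≅ Z^2.
  H_2: rank ker ∂_2 − rank ∂_3 = (18 − 13) − 5 = 0, and the invariant factors of ∂_3 are all 1, so H_2 ≅ 0.
  H_3: rank ker ∂_3 − rank ∂_4 = (5 − 5) − 0 = 0, and there is no ∂_4, so H_3 ≅ 0.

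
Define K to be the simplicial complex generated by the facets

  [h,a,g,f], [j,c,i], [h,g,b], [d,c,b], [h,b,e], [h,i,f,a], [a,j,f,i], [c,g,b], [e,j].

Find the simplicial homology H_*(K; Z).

We work with the vertex ordering a < b < c < d < e < f < g < h < i < j. The simplices of K, each written with vertices in increasing order, are:

  0-simplices (10): a, b, c, d, e, f, g, h, i, j
  1-simplices (23): af, ag, ah, ai, aj, bc, bd, be, bg, bh, cd, cg, ci, cj, eh, ej, fg, fh, fi, fj, gh, hi, ij
  2-simplices (15): afg, afh, afi, afj, agh, ahi, aij, bcd, bcg, beh, bgh, cij, fgh, fhi, fij
  3-simplices (3): afgh, afhi, afij

Hence C_0 ≅ Z^10, C_1 ≅ Z^23, C_2 ≅ Z^15, C_3 ≅ Z^3.

The boundary map ∂_1: C_1 → C_0 is given by ∂[p,q] = [q] − [p]. For instance
  ∂be = e − b.
The 10×23 boundary matrix has rank 9 and Smith normal form diag(1,1,1,1,1,1,1,1,1).

The boundary map ∂_2: C_2 → C_1 sends each 2-simplex [p,q,r] to [q,r] − [p,r] + [p,q]. For instance
  ∂aij = ij − aj + ai,
  ∂fij = ij − fj + fi.
The 23×15 boundary matrix has rank 12 and Smith normal form diag(1,1,1,1,1,1,1,1,1,1,1,1).

∂_3: C_3 → C_2 sends each 3-simplex σ to the alternating sum Σ_i (−1)^i (σ with its i-th vertex removed). For instance
  ∂afhi = fhi − ahi + afi − afh,
  ∂afij = fij − aij + afj − afi.
The 15×3 boundary matrix has rank 3 and Smith normal form diag(1,1,1).

Now H_k = ker ∂_k / im ∂_{k+1}, so:

  H_0: rank C_0 − rank ∂_1 = 10 − 9 = 1, and the invariant factors of ∂_1 are all 1, so H_0 ≅ Z.
  H_1: rank ker ∂_1 − rank ∂_2 = (23 − 9) − 12 = 2, and the invariant factors of ∂_2 are all 1, so H_1 ≅ Z^2.
  H_2: rank ker ∂_2 − rank ∂_3 = (15 − 12) − 3 = 0, and the invariant factors of ∂_3 are all 1, so H_2 ≅ 0.
  H_3: rank ker ∂_3 − rank ∂_4 = (3 − 3) − 0 = 0, and there is no ∂_4, so H_3 ≅ 0.

As a check, the Euler characteristic is 10 − 23 + 15 − 3 = -1, which agrees with 1 − 2 + 0 − 0 = -1.

H_0 ≅ Z,  H_1 ≅ Z^2,  H_2 = 0,  H_3 = 0.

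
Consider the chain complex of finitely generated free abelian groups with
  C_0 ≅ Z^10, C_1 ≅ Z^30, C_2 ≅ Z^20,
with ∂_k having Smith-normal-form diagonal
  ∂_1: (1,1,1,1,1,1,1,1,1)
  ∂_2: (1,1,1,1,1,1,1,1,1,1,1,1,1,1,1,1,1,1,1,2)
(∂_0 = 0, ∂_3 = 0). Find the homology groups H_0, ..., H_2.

H_0 ≅ Z,  H_1 ≅ Z ⊕ Z_2,  H_2 = 0.

H_0: b_0 = 10 − 0 − 9 = 1; torsion from ∂_1 factors > 1: none. So H_0 ≅ Z.
H_1: b_1 = 30 − 9 − 20 = 1; torsion from ∂_2 factors > 1: [2]. So H_1 ≅ Z ⊕ Z_2.
H_2: b_2 = 20 − 20 − 0 = 0; torsion from ∂_3 factors > 1: none. So H_2 ≅ 0.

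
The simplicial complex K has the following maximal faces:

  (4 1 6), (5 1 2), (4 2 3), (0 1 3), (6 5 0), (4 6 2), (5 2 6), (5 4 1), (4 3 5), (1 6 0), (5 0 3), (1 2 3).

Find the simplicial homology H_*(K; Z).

H_0 = Z,  H_1 = Z/2Z,  H_2 = 0.

Take the total order 0 < 1 < 2 < 3 < 4 < 5 < 6 on the vertex set. Then K (dimension 2) consists of the simplices:

  0-simplices (7): [0], [1], [2], [3], [4], [5], [6]
  1-simplices (18): [0,1], [0,3], [0,5], [0,6], [1,2], [1,3], [1,4], [1,5], [1,6], [2,3], [2,4], [2,5], [2,6], [3,4], [3,5], [4,5], [4,6], [5,6]
  2-simplices (12): [0,1,3], [0,1,6], [0,3,5], [0,5,6], [1,2,3], [1,2,5], [1,4,5], [1,4,6], [2,3,4], [2,4,6], [2,5,6], [3,4,5]

so the chain groups are C_0 ≅ Z^7, C_1 ≅ Z^18, C_2 ≅ Z^12.

∂_1: C_1 → C_0 is given by ∂[p,q] = [q] − [p]. For instance
  ∂[1,2] = [2] − [1].
The 7×18 boundary matrix has rank 6 and Smith normal form diag(1,1,1,1,1,1).

∂_2: C_2 → C_1 maps a triangle to the signed sum of its edges. For instance
  ∂[0,3,5] = [3,5] − [0,5] + [0,3],
  ∂[1,2,3] = [2,3] − [1,3] + [1,2].
The resulting 18×12 matrix has rank 12, and its Smith normal form has invariant factors (1,1,1,1,1,1,1,1,1,1,1,2).

Reading off H_k = ker ∂_k / im ∂_{k+1}:

  H_0: rank C_0 − rank ∂_1 = 7 − 6 = 1, and the invariant factors of ∂_1 are all 1, so H_0 = Z.
  H_1: rank ker ∂_1 − rank ∂_2 = (18 − 6) − 12 = 0, and ∂_2 has invariant factor 2 > 1, so H_1 = Z/2Z.
  H_2: rank ker ∂_2 − rank ∂_3 = (12 − 12) − 0 = 0, and there is no ∂_3, so H_2 = 0.

(K is a triangulation of the real projective plane RP^2.)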